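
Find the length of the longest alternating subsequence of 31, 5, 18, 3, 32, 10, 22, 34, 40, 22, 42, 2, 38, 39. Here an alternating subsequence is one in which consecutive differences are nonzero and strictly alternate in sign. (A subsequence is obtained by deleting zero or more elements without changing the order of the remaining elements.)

Track the best alternating length ending on an up-step vs a down-step at each position: up/down = 1/1, 1/2, 3/2, 1/4, 5/1, 5/6, 7/6, 7/1, 7/1, 7/8, 9/1, 1/10, 11/10, 11/10.
The maximum over both is 11; one such subsequence is 31, 5, 18, 3, 32, 10, 34, 22, 42, 2, 38.

11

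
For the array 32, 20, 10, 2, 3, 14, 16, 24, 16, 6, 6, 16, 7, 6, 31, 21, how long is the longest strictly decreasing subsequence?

Let dp[i] be the longest decreasing subsequence ending at position i. Then dp = [1, 2, 3, 4, 4, 3, 3, 2, 3, 4, 4, 3, 4, 5, 2, 3].
The maximum is 5; one witness is 32, 20, 10, 7, 6 at positions 1,2,3,13,14.

5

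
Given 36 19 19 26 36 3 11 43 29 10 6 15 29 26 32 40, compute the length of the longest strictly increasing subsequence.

6

Let dp[i] be the longest increasing subsequence ending at position i. Then dp = [1, 1, 1, 2, 3, 1, 2, 4, 3, 2, 2, 3, 4, 4, 5, 6].
The maximum is 6; one witness is 3, 11, 15, 29, 32, 40 at positions 6,7,12,13,15,16.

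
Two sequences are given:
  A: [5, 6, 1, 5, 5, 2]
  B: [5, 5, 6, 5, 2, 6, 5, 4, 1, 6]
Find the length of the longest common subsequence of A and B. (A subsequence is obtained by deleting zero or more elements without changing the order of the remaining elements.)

A longest common subsequence is 5, 6, 5, 5 (length 4); the LCS DP confirms no longer common subsequence exists.

4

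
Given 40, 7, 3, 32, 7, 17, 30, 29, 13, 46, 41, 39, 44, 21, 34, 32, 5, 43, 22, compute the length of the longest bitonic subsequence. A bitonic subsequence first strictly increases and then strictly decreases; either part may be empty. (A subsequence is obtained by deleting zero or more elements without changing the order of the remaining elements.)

10

One longest bitonic subsequence is 3, 7, 17, 30, 46, 41, 39, 34, 32, 22 (positions 3,5,6,7,10,11,12,15,16,19): it rises to 46 then falls. Length 10 is optimal.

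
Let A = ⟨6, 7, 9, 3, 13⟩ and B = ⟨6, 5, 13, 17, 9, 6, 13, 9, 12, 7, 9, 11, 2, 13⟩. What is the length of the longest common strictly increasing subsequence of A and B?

4

A longest common strictly increasing subsequence is 6, 7, 9, 13 (length 4); it appears in order in both A and B, and no longer such subsequence exists.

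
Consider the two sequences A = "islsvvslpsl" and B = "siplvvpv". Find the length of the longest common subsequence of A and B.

5

Backtracking the LCS table gives one alignment: i (A1,B2) → l (A3,B4) → v (A5,B5) → v (A6,B6) → p (A9,B7).
So the longest common subsequence has length 5.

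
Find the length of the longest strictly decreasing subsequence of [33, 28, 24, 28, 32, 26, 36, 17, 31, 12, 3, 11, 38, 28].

One longest decreasing subsequence is 33, 28, 24, 17, 12, 3 (positions 1,2,3,8,10,11), of length 6; no longer one exists.

6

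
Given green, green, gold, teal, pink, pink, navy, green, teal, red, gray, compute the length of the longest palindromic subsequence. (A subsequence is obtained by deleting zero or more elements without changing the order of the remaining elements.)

4

Using dp[i][j] = 2 + dp[i+1][j−1] if the ends match, else max(dp[i+1][j], dp[i][j−1]):
dp[1][11] = 4. A witness is teal pink pink teal at positions 4,5,6,9.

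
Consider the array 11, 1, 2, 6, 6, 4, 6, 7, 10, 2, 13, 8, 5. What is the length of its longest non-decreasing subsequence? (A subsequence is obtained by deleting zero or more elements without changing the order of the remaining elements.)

Let dp[i] be the longest non-decreasing subsequence ending at position i. Then dp = [1, 1, 2, 3, 4, 3, 5, 6, 7, 3, 8, 7, 4].
The maximum is 8; one witness is 1, 2, 6, 6, 6, 7, 10, 13 at positions 2,3,4,5,7,8,9,11.

8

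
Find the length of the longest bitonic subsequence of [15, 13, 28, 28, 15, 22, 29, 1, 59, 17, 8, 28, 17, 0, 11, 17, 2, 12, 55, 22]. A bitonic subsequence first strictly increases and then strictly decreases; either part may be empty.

Let inc[i] be the LIS ending at i and dec[i] the longest strictly decreasing subsequence starting at i. inc = [1, 1, 2, 2, 2, 3, 4, 1, 5, 3, 2, 4, 3, 1, 3, 4, 2, 4, 5, 5], dec = [4, 3, 5, 5, 3, 4, 5, 2, 5, 3, 2, 4, 3, 1, 2, 2, 1, 1, 2, 1].
max_i inc[i]+dec[i]−1 = 9, with one witness 13, 15, 22, 29, 59, 28, 17, 11, 2.

9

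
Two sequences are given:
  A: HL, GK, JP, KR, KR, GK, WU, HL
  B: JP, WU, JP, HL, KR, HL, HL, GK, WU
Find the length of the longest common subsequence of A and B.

4

Backtracking the LCS table gives one alignment: HL (A1,B4) → KR (A4,B5) → GK (A6,B8) → WU (A7,B9).
So the longest common subsequence has length 4.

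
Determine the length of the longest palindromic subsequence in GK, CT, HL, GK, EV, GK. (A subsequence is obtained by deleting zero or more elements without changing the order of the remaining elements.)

3

One longest palindromic subsequence is GK EV GK (positions 1,5,6); it reads the same forward and backward, and the interval DP gives dp[1][6] = 3.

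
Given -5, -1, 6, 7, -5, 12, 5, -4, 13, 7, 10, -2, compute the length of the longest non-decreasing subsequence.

Let dp[i] be the longest non-decreasing subsequence ending at position i. Then dp = [1, 2, 3, 4, 2, 5, 3, 3, 6, 5, 6, 4].
The maximum is 6; one witness is -5, -1, 6, 7, 12, 13 at positions 1,2,3,4,6,9.

6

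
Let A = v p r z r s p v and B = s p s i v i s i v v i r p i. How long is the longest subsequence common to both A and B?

3

Backtracking the LCS table gives one alignment: v (A1,B10) → r (A5,B12) → p (A7,B13).
So the longest common subsequence has length 3.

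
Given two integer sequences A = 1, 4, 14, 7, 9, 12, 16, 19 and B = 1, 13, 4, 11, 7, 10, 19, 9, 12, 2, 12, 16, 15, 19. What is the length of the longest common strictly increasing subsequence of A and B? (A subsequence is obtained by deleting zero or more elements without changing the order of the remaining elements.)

For each value that appears in both, track the longest common increasing run ending there.
The best achievable length is 7; one witness is 1, 4, 7, 9, 12, 16, 19 (A-positions 1,2,4,5,6,7,8, B-positions 1,3,5,8,9,12,14).

7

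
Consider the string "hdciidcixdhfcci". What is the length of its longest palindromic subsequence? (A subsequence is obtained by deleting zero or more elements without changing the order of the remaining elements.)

One longest palindromic subsequence is hdciicdh (positions 1,2,3,4,5,7,10,11); it reads the same forward and backward, and the interval DP gives dp[1][15] = 8.

8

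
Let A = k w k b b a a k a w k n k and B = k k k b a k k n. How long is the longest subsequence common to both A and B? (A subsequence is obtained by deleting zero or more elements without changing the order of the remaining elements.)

7

Backtracking the LCS table gives one alignment: k (A1,B2) → k (A3,B3) → b (A5,B4) → a (A7,B5) → k (A8,B6) → k (A11,B7) → n (A12,B8).
So the longest common subsequence has length 7.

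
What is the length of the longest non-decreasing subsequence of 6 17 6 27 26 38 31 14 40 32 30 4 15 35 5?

6

Scanning left to right, the best length ending at each element is: 6→1, 17→2, 6→2, 27→3, 26→3, 38→4, 31→4, 14→3, 40→5, 32→5, 30→4, 4→1, 15→4, 35→6, 5→2.
So the longest non-decreasing subsequence has length 6, e.g. 6, 17, 27, 31, 32, 35.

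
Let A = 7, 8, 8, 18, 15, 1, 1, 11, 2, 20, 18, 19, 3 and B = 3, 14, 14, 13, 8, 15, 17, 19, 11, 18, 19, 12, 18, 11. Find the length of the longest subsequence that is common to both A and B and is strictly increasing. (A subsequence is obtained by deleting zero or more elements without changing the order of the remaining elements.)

A longest common strictly increasing subsequence is 8, 15, 18, 19 (length 4); it appears in order in both A and B, and no longer such subsequence exists.

4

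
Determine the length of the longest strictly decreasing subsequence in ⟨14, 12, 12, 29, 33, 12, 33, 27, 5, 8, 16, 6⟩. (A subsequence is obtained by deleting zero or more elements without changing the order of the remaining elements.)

Scanning left to right, the best length ending at each element is: 14→1, 12→2, 12→2, 29→1, 33→1, 12→2, 33→1, 27→2, 5→3, 8→3, 16→3, 6→4.
So the longest decreasing subsequence has length 4, e.g. 14, 12, 8, 6.

4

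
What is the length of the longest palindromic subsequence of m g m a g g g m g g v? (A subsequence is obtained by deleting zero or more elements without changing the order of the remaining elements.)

One longest palindromic subsequence is gmgggmg (positions 2,3,5,6,7,8,10); it reads the same forward and backward, and the interval DP gives dp[1][11] = 7.

7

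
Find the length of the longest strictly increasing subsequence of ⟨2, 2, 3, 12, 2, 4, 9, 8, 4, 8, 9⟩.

Let dp[i] be the longest increasing subsequence ending at position i. Then dp = [1, 1, 2, 3, 1, 3, 4, 4, 3, 4, 5].
The maximum is 5; one witness is 2, 3, 4, 8, 9 at positions 1,3,6,8,11.

5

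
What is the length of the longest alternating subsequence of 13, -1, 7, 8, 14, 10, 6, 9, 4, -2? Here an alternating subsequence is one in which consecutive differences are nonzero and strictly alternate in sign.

Track the best alternating length ending on an up-step vs a down-step at each position: up/down = 1/1, 1/2, 3/2, 3/2, 3/1, 3/4, 3/4, 5/4, 3/6, 1/6.
The maximum over both is 6; one such subsequence is 13, -1, 7, 6, 9, 4.

6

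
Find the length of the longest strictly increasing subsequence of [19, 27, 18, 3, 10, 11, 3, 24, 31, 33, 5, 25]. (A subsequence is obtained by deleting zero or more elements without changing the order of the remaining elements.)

6

Scanning left to right, the best length ending at each element is: 19→1, 27→2, 18→1, 3→1, 10→2, 11→3, 3→1, 24→4, 31→5, 33→6, 5→2, 25→5.
So the longest increasing subsequence has length 6, e.g. 3, 10, 11, 24, 31, 33.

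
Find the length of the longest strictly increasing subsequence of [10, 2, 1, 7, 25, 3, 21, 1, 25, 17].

Scanning left to right, the best length ending at each element is: 10→1, 2→1, 1→1, 7→2, 25→3, 3→2, 21→3, 1→1, 25→4, 17→3.
So the longest increasing subsequence has length 4, e.g. 2, 7, 21, 25.

4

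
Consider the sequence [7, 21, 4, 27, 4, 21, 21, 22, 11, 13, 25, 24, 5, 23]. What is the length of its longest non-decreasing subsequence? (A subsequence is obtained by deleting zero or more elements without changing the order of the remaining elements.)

One longest non-decreasing subsequence is 7, 21, 21, 21, 22, 25 (positions 1,2,6,7,8,11), of length 6; no longer one exists.

6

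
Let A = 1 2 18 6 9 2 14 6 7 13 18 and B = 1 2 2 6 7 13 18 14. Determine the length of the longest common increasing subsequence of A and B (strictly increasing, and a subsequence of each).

6

For each value that appears in both, track the longest common increasing run ending there.
The best achievable length is 6; one witness is 1, 2, 6, 7, 13, 18 (A-positions 1,2,4,9,10,11, B-positions 1,2,4,5,6,7).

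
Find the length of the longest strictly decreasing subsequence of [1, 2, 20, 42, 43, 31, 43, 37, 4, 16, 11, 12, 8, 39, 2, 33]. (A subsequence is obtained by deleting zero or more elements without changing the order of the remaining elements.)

Scanning left to right, the best length ending at each element is: 1→1, 2→1, 20→1, 42→1, 43→1, 31→2, 43→1, 37→2, 4→3, 16→3, 11→4, 12→4, 8→5, 39→2, 2→6, 33→3.
So the longest decreasing subsequence has length 6, e.g. 42, 31, 16, 11, 8, 2.

6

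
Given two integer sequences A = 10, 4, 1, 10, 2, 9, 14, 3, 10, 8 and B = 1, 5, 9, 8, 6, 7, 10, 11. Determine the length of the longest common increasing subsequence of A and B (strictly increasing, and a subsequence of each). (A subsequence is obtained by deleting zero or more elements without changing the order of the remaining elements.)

3

For each value that appears in both, track the longest common increasing run ending there.
The best achievable length is 3; one witness is 1, 9, 10 (A-positions 3,6,9, B-positions 1,3,7).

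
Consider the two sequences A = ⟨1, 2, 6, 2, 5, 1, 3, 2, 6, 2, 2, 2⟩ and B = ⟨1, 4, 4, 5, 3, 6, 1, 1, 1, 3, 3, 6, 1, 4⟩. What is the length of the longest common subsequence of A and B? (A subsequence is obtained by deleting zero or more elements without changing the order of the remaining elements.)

5

A longest common subsequence is 1, 6, 1, 3, 6 (length 5); the LCS DP confirms no longer common subsequence exists.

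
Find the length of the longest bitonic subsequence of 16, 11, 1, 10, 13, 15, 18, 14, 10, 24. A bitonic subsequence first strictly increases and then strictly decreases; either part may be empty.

7

One longest bitonic subsequence is 1, 10, 13, 15, 18, 14, 10 (positions 3,4,5,6,7,8,9): it rises to 18 then falls. Length 7 is optimal.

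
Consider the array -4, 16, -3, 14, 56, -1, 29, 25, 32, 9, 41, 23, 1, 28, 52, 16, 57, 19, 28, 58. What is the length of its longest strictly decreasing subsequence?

5

Let dp[i] be the longest decreasing subsequence ending at position i. Then dp = [1, 1, 2, 2, 1, 3, 2, 3, 2, 4, 2, 4, 5, 3, 2, 5, 1, 5, 3, 1].
The maximum is 5; one witness is 56, 29, 25, 9, 1 at positions 5,7,8,10,13.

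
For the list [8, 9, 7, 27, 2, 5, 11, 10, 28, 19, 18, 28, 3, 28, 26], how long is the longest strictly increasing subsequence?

5

One longest increasing subsequence is 8, 9, 11, 19, 28 (positions 1,2,7,10,12), of length 5; no longer one exists.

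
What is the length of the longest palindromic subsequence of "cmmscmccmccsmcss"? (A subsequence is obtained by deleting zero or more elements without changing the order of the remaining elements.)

12

One longest palindromic subsequence is cmscmccmcsmc (positions 1,2,4,5,6,7,8,9,11,12,13,14); it reads the same forward and backward, and the interval DP gives dp[1][16] = 12.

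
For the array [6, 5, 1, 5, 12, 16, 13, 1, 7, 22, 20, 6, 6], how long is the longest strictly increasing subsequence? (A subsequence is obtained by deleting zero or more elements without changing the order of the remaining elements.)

Let dp[i] be the longest increasing subsequence ending at position i. Then dp = [1, 1, 1, 2, 3, 4, 4, 1, 3, 5, 5, 3, 3].
The maximum is 5; one witness is 1, 5, 12, 16, 22 at positions 3,4,5,6,10.

5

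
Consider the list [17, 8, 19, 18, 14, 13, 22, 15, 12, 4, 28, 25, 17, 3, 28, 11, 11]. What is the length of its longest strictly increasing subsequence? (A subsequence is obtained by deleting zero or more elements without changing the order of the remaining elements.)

Let dp[i] be the longest increasing subsequence ending at position i. Then dp = [1, 1, 2, 2, 2, 2, 3, 3, 2, 1, 4, 4, 4, 1, 5, 2, 2].
The maximum is 5; one witness is 17, 19, 22, 25, 28 at positions 1,3,7,12,15.

5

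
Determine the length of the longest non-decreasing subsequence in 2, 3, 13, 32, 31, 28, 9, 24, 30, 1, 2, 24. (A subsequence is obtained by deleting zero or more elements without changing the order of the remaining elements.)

One longest non-decreasing subsequence is 2, 3, 13, 28, 30 (positions 1,2,3,6,9), of length 5; no longer one exists.

5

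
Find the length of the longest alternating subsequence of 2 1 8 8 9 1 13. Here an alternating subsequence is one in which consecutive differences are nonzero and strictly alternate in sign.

A longest alternating subsequence is 2, 1, 8, 1, 13 (positions 1,2,3,6,7); its 4 consecutive differences strictly alternate in sign, and length 5 is optimal.

5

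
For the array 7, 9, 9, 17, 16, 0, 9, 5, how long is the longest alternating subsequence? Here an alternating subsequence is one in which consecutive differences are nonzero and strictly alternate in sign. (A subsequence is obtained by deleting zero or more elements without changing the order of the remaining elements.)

5

A longest alternating subsequence is 7, 9, 0, 9, 5 (positions 1,2,6,7,8); its 4 consecutive differences strictly alternate in sign, and length 5 is optimal.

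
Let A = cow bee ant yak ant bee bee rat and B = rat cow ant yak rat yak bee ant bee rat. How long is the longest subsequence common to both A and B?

6

A longest common subsequence is cow, ant, yak, ant, bee, rat (length 6); the LCS DP confirms no longer common subsequence exists.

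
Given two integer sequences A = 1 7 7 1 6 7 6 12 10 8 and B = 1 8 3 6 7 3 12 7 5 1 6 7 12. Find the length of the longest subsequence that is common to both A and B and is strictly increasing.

For each value that appears in both, track the longest common increasing run ending there.
The best achievable length is 4; one witness is 1, 6, 7, 12 (A-positions 1,5,6,8, B-positions 1,4,5,7).

4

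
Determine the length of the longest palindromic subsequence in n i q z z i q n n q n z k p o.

6

Using dp[i][j] = 2 + dp[i+1][j−1] if the ends match, else max(dp[i+1][j], dp[i][j−1]):
dp[1][15] = 6. A witness is zqnnqz at positions 5,7,8,9,10,12.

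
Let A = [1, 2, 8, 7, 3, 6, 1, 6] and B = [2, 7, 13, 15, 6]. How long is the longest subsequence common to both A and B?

3

Backtracking the LCS table gives one alignment: 2 (A2,B1) → 7 (A4,B2) → 6 (A8,B5).
So the longest common subsequence has length 3.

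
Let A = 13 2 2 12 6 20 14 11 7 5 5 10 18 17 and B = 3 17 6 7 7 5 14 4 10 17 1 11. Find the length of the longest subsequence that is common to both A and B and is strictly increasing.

A longest common strictly increasing subsequence is 6, 7, 10, 17 (length 4); it appears in order in both A and B, and no longer such subsequence exists.

4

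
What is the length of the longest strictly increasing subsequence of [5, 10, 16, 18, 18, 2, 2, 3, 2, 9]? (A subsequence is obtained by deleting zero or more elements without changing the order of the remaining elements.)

One longest increasing subsequence is 5, 10, 16, 18 (positions 1,2,3,4), of length 4; no longer one exists.

4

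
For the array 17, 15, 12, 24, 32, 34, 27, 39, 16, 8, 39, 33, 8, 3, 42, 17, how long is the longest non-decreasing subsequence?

7

One longest non-decreasing subsequence is 17, 24, 32, 34, 39, 39, 42 (positions 1,4,5,6,8,11,15), of length 7; no longer one exists.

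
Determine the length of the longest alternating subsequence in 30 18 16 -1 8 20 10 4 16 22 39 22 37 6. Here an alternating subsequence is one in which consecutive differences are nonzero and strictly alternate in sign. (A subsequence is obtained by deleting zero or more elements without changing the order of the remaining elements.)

8

Track the best alternating length ending on an up-step vs a down-step at each position: up/down = 1/1, 1/2, 1/2, 1/2, 3/2, 3/2, 3/4, 3/4, 5/4, 5/2, 5/1, 5/6, 7/6, 5/8.
The maximum over both is 8; one such subsequence is 30, 18, 20, 10, 39, 22, 37, 6.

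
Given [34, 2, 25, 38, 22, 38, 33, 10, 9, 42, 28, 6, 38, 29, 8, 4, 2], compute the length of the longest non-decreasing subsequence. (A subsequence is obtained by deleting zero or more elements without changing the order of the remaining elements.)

5

One longest non-decreasing subsequence is 2, 25, 38, 38, 42 (positions 2,3,4,6,10), of length 5; no longer one exists.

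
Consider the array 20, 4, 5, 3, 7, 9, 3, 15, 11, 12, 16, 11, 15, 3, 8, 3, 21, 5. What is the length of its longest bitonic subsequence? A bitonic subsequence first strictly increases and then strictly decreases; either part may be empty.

10

One longest bitonic subsequence is 4, 5, 7, 9, 11, 12, 16, 15, 8, 5 (positions 2,3,5,6,9,10,11,13,15,18): it rises to 16 then falls. Length 10 is optimal.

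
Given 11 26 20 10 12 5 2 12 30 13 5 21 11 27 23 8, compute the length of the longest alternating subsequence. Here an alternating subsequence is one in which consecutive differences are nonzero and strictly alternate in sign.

11

A longest alternating subsequence is 11, 26, 10, 12, 5, 30, 13, 21, 11, 27, 23 (positions 1,2,4,5,6,9,10,12,13,14,15); its 10 consecutive differences strictly alternate in sign, and length 11 is optimal.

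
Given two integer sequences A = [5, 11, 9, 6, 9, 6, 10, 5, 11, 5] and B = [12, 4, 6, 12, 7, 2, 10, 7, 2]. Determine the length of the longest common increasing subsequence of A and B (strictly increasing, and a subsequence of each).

For each value that appears in both, track the longest common increasing run ending there.
The best achievable length is 2; one witness is 6, 10 (A-positions 4,7, B-positions 3,7).

2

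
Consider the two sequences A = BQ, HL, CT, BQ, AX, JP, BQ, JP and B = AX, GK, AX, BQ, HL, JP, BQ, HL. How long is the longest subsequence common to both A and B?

A longest common subsequence is BQ, HL, JP, BQ (length 4); the LCS DP confirms no longer common subsequence exists.

4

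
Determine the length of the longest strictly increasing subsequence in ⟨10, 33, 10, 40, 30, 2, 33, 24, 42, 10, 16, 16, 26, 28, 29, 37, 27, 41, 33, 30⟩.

Let dp[i] be the longest increasing subsequence ending at position i. Then dp = [1, 2, 1, 3, 2, 1, 3, 2, 4, 2, 3, 3, 4, 5, 6, 7, 5, 8, 7, 7].
The maximum is 8; one witness is 2, 10, 16, 26, 28, 29, 37, 41 at positions 6,10,11,13,14,15,16,18.

8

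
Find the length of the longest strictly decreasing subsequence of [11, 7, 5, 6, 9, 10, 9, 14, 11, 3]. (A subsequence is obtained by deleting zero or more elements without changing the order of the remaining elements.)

One longest decreasing subsequence is 11, 7, 5, 3 (positions 1,2,3,10), of length 4; no longer one exists.

4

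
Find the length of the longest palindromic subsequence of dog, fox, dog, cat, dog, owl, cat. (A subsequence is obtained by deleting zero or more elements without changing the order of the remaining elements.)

One longest palindromic subsequence is cat owl cat (positions 4,6,7); it reads the same forward and backward, and the interval DP gives dp[1][7] = 3.

3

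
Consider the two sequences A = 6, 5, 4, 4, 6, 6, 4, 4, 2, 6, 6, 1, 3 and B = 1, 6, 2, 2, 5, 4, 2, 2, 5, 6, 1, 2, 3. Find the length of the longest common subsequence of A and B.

7

Backtracking the LCS table gives one alignment: 6 (A1,B2) → 5 (A2,B5) → 4 (A3,B6) → 2 (A9,B8) → 6 (A11,B10) → 1 (A12,B11) → 3 (A13,B13).
So the longest common subsequence has length 7.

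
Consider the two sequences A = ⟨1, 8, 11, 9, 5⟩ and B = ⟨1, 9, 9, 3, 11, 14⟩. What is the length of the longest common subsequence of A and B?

2

A longest common subsequence is 1, 11 (length 2); the LCS DP confirms no longer common subsequence exists.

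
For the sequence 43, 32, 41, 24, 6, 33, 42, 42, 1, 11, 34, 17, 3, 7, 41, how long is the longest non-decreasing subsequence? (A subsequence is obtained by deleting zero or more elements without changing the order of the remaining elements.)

Scanning left to right, the best length ending at each element is: 43→1, 32→1, 41→2, 24→1, 6→1, 33→2, 42→3, 42→4, 1→1, 11→2, 34→3, 17→3, 3→2, 7→3, 41→4.
So the longest non-decreasing subsequence has length 4, e.g. 32, 41, 42, 42.

4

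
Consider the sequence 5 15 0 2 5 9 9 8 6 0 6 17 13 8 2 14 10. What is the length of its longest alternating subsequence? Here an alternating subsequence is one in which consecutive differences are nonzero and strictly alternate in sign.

A longest alternating subsequence is 5, 15, 0, 9, 8, 17, 13, 14, 10 (positions 1,2,3,6,8,12,13,16,17); its 8 consecutive differences strictly alternate in sign, and length 9 is optimal.

9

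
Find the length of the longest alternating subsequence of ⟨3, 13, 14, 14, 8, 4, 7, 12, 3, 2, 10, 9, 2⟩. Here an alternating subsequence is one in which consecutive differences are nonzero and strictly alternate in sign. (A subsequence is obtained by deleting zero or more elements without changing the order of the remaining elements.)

7

Track the best alternating length ending on an up-step vs a down-step at each position: up/down = 1/1, 2/1, 2/1, 2/1, 2/3, 2/3, 4/3, 4/3, 1/5, 1/5, 6/5, 6/7, 1/7.
The maximum over both is 7; one such subsequence is 3, 13, 4, 7, 3, 10, 9.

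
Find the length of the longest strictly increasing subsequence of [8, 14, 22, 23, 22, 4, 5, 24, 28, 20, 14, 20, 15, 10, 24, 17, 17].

Let dp[i] be the longest increasing subsequence ending at position i. Then dp = [1, 2, 3, 4, 3, 1, 2, 5, 6, 3, 3, 4, 4, 3, 5, 5, 5].
The maximum is 6; one witness is 8, 14, 22, 23, 24, 28 at positions 1,2,3,4,8,9.

6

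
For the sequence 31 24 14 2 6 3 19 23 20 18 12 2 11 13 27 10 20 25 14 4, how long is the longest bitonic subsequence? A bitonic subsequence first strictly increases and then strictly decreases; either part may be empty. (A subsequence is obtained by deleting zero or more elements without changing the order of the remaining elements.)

Let inc[i] be the LIS ending at i and dec[i] the longest strictly decreasing subsequence starting at i. inc = [1, 1, 1, 1, 2, 2, 3, 4, 4, 3, 3, 1, 3, 4, 5, 3, 5, 6, 5, 3], dec = [9, 8, 5, 1, 3, 2, 6, 7, 6, 5, 4, 1, 3, 3, 4, 2, 3, 3, 2, 1].
max_i inc[i]+dec[i]−1 = 10, with one witness 2, 6, 19, 23, 20, 18, 12, 11, 10, 4.

10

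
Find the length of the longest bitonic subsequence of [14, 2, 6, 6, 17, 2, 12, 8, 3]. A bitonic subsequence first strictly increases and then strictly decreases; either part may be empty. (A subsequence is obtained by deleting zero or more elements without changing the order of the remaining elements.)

Let inc[i] be the LIS ending at i and dec[i] the longest strictly decreasing subsequence starting at i. inc = [1, 1, 2, 2, 3, 1, 3, 3, 2], dec = [4, 1, 2, 2, 4, 1, 3, 2, 1].
max_i inc[i]+dec[i]−1 = 6, with one witness 2, 6, 17, 12, 8, 3.

6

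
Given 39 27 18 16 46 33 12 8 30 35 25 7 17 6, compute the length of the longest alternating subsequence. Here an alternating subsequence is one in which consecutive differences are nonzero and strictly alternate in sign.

A longest alternating subsequence is 39, 27, 46, 12, 30, 7, 17, 6 (positions 1,2,5,7,9,12,13,14); its 7 consecutive differences strictly alternate in sign, and length 8 is optimal.

8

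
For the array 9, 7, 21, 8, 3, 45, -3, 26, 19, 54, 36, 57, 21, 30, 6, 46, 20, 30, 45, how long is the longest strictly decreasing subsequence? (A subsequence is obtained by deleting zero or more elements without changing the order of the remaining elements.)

Let dp[i] be the longest decreasing subsequence ending at position i. Then dp = [1, 2, 1, 2, 3, 1, 4, 2, 3, 1, 2, 1, 3, 3, 4, 2, 4, 3, 3].
The maximum is 4; one witness is 9, 7, 3, -3 at positions 1,2,5,7.

4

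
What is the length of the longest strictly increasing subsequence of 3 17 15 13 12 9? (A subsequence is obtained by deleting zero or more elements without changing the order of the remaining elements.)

Let dp[i] be the longest increasing subsequence ending at position i. Then dp = [1, 2, 2, 2, 2, 2].
The maximum is 2; one witness is 3, 17 at positions 1,2.

2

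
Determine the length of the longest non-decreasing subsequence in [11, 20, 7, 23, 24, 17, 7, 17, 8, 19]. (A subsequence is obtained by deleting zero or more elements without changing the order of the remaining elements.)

Scanning left to right, the best length ending at each element is: 11→1, 20→2, 7→1, 23→3, 24→4, 17→2, 7→2, 17→3, 8→3, 19→4.
So the longest non-decreasing subsequence has length 4, e.g. 11, 20, 23, 24.

4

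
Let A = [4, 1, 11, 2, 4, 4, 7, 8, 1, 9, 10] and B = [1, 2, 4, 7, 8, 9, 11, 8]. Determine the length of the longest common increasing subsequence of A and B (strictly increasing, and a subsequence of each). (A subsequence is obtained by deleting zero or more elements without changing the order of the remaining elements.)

6

For each value that appears in both, track the longest common increasing run ending there.
The best achievable length is 6; one witness is 1, 2, 4, 7, 8, 9 (A-positions 2,4,5,7,8,10, B-positions 1,2,3,4,5,6).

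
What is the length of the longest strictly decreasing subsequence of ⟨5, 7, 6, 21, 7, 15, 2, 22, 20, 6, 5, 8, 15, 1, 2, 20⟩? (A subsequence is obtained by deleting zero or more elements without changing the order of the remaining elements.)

5

One longest decreasing subsequence is 21, 7, 6, 5, 1 (positions 4,5,10,11,14), of length 5; no longer one exists.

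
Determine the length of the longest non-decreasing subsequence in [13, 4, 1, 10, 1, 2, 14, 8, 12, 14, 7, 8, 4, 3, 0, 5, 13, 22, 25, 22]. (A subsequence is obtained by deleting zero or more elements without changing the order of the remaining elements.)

Scanning left to right, the best length ending at each element is: 13→1, 4→1, 1→1, 10→2, 1→2, 2→3, 14→4, 8→4, 12→5, 14→6, 7→4, 8→5, 4→4, 3→4, 0→1, 5→5, 13→6, 22→7, 25→8, 22→8.
So the longest non-decreasing subsequence has length 8, e.g. 1, 1, 2, 8, 12, 14, 22, 25.

8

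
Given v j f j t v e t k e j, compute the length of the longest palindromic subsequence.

One longest palindromic subsequence is jekej (positions 2,7,9,10,11); it reads the same forward and backward, and the interval DP gives dp[1][11] = 5.

5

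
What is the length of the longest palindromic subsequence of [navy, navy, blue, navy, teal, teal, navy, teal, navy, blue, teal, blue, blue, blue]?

7

One longest palindromic subsequence is blue teal navy teal navy teal blue (positions 3,6,7,8,9,11,14); it reads the same forward and backward, and the interval DP gives dp[1][14] = 7.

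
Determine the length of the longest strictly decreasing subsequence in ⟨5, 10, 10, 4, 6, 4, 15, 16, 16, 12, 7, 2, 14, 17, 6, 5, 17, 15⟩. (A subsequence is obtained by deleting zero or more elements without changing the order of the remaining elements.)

One longest decreasing subsequence is 15, 12, 7, 6, 5 (positions 7,10,11,15,16), of length 5; no longer one exists.

5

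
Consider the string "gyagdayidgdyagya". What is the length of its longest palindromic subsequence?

11

One longest palindromic subsequence is agaydgdyaga (positions 3,4,6,7,9,10,11,12,13,14,16); it reads the same forward and backward, and the interval DP gives dp[1][16] = 11.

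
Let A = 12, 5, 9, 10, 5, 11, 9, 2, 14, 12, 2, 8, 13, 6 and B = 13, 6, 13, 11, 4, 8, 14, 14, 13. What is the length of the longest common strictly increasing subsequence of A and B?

2

A longest common strictly increasing subsequence is 11, 14 (length 2); it appears in order in both A and B, and no longer such subsequence exists.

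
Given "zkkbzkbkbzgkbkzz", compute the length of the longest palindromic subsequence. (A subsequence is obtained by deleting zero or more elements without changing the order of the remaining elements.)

Using dp[i][j] = 2 + dp[i+1][j−1] if the ends match, else max(dp[i+1][j], dp[i][j−1]):
dp[1][16] = 11. A witness is zzkbkgkbkzz at positions 1,5,6,7,8,11,12,13,14,15,16.

11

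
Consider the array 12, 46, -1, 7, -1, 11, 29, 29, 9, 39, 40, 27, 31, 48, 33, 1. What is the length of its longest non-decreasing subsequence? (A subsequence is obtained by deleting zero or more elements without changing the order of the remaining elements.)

8

One longest non-decreasing subsequence is -1, 7, 11, 29, 29, 39, 40, 48 (positions 3,4,6,7,8,10,11,14), of length 8; no longer one exists.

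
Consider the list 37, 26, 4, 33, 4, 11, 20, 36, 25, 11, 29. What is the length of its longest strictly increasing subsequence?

5

Scanning left to right, the best length ending at each element is: 37→1, 26→1, 4→1, 33→2, 4→1, 11→2, 20→3, 36→4, 25→4, 11→2, 29→5.
So the longest increasing subsequence has length 5, e.g. 4, 11, 20, 25, 29.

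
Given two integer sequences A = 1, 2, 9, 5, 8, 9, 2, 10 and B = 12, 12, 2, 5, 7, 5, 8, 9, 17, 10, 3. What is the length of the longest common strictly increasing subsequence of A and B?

5

A longest common strictly increasing subsequence is 2, 5, 8, 9, 10 (length 5); it appears in order in both A and B, and no longer such subsequence exists.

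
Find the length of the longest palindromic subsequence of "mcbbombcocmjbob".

9

One longest palindromic subsequence is bobcocbob (positions 3,5,7,8,9,10,13,14,15); it reads the same forward and backward, and the interval DP gives dp[1][15] = 9.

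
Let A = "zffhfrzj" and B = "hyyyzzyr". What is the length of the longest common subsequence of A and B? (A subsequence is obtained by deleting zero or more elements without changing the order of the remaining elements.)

2

Backtracking the LCS table gives one alignment: z (A1,B6) → r (A6,B8).
So the longest common subsequence has length 2.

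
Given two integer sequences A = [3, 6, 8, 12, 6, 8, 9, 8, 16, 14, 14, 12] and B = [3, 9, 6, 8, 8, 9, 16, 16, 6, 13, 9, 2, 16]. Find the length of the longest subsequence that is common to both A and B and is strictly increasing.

For each value that appears in both, track the longest common increasing run ending there.
The best achievable length is 5; one witness is 3, 6, 8, 9, 16 (A-positions 1,2,3,7,9, B-positions 1,3,4,6,7).

5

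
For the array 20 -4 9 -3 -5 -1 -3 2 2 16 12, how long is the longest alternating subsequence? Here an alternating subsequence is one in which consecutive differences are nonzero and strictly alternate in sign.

8

Track the best alternating length ending on an up-step vs a down-step at each position: up/down = 1/1, 1/2, 3/2, 3/4, 1/4, 5/4, 5/6, 7/4, 7/4, 7/2, 7/8.
The maximum over both is 8; one such subsequence is 20, -4, 9, -3, -1, -3, 16, 12.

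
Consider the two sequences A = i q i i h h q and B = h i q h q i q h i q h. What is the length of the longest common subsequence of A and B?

5

Backtracking the LCS table gives one alignment: i (A1,B2) → q (A2,B5) → i (A3,B6) → i (A4,B9) → h (A6,B11).
So the longest common subsequence has length 5.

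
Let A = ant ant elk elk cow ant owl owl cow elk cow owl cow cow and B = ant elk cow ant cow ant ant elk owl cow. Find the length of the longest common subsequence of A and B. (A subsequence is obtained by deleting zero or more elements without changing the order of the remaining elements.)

8

A longest common subsequence is ant, elk, cow, ant, cow, elk, owl, cow (length 8); the LCS DP confirms no longer common subsequence exists.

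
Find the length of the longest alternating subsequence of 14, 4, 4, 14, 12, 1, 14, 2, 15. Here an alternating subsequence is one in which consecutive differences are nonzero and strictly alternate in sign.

A longest alternating subsequence is 14, 4, 14, 12, 14, 2, 15 (positions 1,2,4,5,7,8,9); its 6 consecutive differences strictly alternate in sign, and length 7 is optimal.

7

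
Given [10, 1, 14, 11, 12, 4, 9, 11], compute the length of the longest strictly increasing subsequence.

Let dp[i] be the longest increasing subsequence ending at position i. Then dp = [1, 1, 2, 2, 3, 2, 3, 4].
The maximum is 4; one witness is 1, 4, 9, 11 at positions 2,6,7,8.

4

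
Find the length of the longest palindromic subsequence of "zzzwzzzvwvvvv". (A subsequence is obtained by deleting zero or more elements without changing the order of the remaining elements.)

Using dp[i][j] = 2 + dp[i+1][j−1] if the ends match, else max(dp[i+1][j], dp[i][j−1]):
dp[1][13] = 7. A witness is zzzwzzz at positions 1,2,3,4,5,6,7.

7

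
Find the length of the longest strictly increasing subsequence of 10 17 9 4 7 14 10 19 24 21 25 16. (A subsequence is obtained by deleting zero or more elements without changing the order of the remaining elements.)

One longest increasing subsequence is 4, 7, 14, 19, 24, 25 (positions 4,5,6,8,9,11), of length 6; no longer one exists.

6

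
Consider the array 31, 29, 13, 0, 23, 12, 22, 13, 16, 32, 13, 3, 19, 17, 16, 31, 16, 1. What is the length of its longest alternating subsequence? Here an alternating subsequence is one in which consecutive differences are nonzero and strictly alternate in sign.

12

Track the best alternating length ending on an up-step vs a down-step at each position: up/down = 1/1, 1/2, 1/2, 1/2, 3/2, 3/4, 5/4, 5/6, 7/6, 7/1, 5/8, 3/8, 9/8, 9/10, 9/10, 11/8, 9/12, 3/12.
The maximum over both is 12; one such subsequence is 31, 13, 23, 12, 22, 13, 16, 13, 19, 17, 31, 16.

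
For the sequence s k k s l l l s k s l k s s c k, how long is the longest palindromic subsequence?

11

One longest palindromic subsequence is skkslllskks (positions 1,2,3,4,5,6,7,8,9,12,14); it reads the same forward and backward, and the interval DP gives dp[1][16] = 11.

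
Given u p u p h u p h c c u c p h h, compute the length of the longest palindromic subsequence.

Using dp[i][j] = 2 + dp[i+1][j−1] if the ends match, else max(dp[i+1][j], dp[i][j−1]):
dp[1][15] = 7. A witness is hhcuchh at positions 5,8,10,11,12,14,15.

7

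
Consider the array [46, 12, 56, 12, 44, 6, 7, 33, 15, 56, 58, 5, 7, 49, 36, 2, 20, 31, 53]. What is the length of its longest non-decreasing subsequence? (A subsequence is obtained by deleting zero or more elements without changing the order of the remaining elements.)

6

Let dp[i] be the longest non-decreasing subsequence ending at position i. Then dp = [1, 1, 2, 2, 3, 1, 2, 3, 3, 4, 5, 1, 3, 4, 4, 1, 4, 5, 6].
The maximum is 6; one witness is 12, 12, 15, 20, 31, 53 at positions 2,4,9,17,18,19.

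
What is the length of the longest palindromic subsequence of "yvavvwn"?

3

One longest palindromic subsequence is vvv (positions 2,4,5); it reads the same forward and backward, and the interval DP gives dp[1][7] = 3.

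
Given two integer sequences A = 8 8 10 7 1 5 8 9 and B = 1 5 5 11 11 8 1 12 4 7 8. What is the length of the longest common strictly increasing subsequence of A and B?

3

For each value that appears in both, track the longest common increasing run ending there.
The best achievable length is 3; one witness is 1, 5, 8 (A-positions 5,6,7, B-positions 1,2,6).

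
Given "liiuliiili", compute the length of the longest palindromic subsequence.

One longest palindromic subsequence is iliiili (positions 2,5,6,7,8,9,10); it reads the same forward and backward, and the interval DP gives dp[1][10] = 7.

7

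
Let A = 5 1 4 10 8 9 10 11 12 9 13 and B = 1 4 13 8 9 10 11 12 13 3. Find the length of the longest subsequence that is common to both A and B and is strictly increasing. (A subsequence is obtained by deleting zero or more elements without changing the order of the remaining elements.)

8

A longest common strictly increasing subsequence is 1, 4, 8, 9, 10, 11, 12, 13 (length 8); it appears in order in both A and B, and no longer such subsequence exists.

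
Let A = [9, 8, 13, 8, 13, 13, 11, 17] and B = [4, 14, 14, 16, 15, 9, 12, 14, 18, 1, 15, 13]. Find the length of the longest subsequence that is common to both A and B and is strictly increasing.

A longest common strictly increasing subsequence is 9, 13 (length 2); it appears in order in both A and B, and no longer such subsequence exists.

2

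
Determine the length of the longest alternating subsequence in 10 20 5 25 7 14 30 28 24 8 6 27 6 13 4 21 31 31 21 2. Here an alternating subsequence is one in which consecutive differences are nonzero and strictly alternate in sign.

A longest alternating subsequence is 10, 20, 5, 25, 7, 30, 24, 27, 6, 13, 4, 31, 21 (positions 1,2,3,4,5,7,9,12,13,14,15,17,19); its 12 consecutive differences strictly alternate in sign, and length 13 is optimal.

13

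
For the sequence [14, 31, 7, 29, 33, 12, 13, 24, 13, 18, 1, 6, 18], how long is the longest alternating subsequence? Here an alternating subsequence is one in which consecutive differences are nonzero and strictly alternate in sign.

Track the best alternating length ending on an up-step vs a down-step at each position: up/down = 1/1, 2/1, 1/3, 4/3, 4/1, 4/5, 6/5, 6/5, 6/7, 8/7, 1/9, 10/9, 10/7.
The maximum over both is 10; one such subsequence is 14, 31, 7, 29, 12, 24, 13, 18, 1, 6.

10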